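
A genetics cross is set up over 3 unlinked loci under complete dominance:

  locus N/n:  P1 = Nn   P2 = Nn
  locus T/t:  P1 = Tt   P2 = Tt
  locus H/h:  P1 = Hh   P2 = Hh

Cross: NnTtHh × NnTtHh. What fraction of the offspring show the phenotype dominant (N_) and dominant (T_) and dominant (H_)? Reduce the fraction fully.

P(N_ T_ H_) = 27/64

NnTtHh gametes: NTH×1, NTh×1, NtH×1, Nth×1, nTH×1, nTh×1, ntH×1, nth×1
NnTtHh gametes: NTH×1, NTh×1, NtH×1, Nth×1, nTH×1, nTh×1, ntH×1, nth×1
NnTtHh×NnTtHh grid (8·8=64): NNTTHH=1 NNTTHh=2 NNTThh=1 NNTtHH=2 NNTtHh=4 NNTthh=2 NNttHH=1 NNttHh=2 NNtthh=1 NnTTHH=2 NnTTHh=4 NnTThh=2 NnTtHH=4 NnTtHh=8 NnTthh=4 NnttHH=2 NnttHh=4 Nntthh=2 nnTTHH=1 nnTTHh=2 nnTThh=1 nnTtHH=2 nnTtHh=4 nnTthh=2 nnttHH=1 nnttHh=2 nntthh=1
N_ T_ H_ hits 27/64; gcd=1; 27÷1/64÷1 = 27/64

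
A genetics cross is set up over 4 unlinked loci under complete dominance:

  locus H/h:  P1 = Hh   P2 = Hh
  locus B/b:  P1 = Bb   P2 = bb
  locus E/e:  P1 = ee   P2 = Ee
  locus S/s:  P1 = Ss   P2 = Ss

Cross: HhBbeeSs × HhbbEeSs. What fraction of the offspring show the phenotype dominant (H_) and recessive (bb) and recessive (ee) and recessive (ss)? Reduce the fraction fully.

P(H_ bb ee ss) = 3/64

HhBbeeSs gametes: HBeS×2, HBes×2, HbeS×2, Hbes×2, hBeS×2, hBes×2, hbeS×2, hbes×2
HhbbEeSs gametes: HbES×2, HbEs×2, HbeS×2, Hbes×2, hbES×2, hbEs×2, hbeS×2, hbes×2
HhBbeeSs×HhbbEeSs grid (16·16=256): HHBbEeSS=4 HHBbEeSs=8 HHBbEess=4 HHBbeeSS=4 HHBbeeSs=8 HHBbeess=4 HHbbEeSS=4 HHbbEeSs=8 HHbbEess=4 HHbbeeSS=4 HHbbeeSs=8 HHbbeess=4 HhBbEeSS=8 HhBbEeSs=16 HhBbEess=8 HhBbeeSS=8 HhBbeeSs=16 HhBbeess=8 HhbbEeSS=8 HhbbEeSs=16 HhbbEess=8 HhbbeeSS=8 HhbbeeSs=16 Hhbbeess=8 hhBbEeSS=4 hhBbEeSs=8 hhBbEess=4 hhBbeeSS=4 hhBbeeSs=8 hhBbeess=4 hhbbEeSS=4 hhbbEeSs=8 hhbbEess=4 hhbbeeSS=4 hhbbeeSs=8 hhbbeess=4
H_ bb ee ss hits 12/256; gcd=4; 12÷4/256÷4 = 3/64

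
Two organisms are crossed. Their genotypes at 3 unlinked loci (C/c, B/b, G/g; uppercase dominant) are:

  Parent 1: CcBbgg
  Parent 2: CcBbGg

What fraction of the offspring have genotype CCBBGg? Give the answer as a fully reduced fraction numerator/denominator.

P(CCBBGg) = 1/32

CcBbgg gametes: CBg×2, Cbg×2, cBg×2, cbg×2
CcBbGg gametes: CBG×1, CBg×1, CbG×1, Cbg×1, cBG×1, cBg×1, cbG×1, cbg×1
CcBbgg×CcBbGg grid (8·8=64): CCBBGg=2 CCBBgg=2 CCBbGg=4 CCBbgg=4 CCbbGg=2 CCbbgg=2 CcBBGg=4 CcBBgg=4 CcBbGg=8 CcBbgg=8 CcbbGg=4 Ccbbgg=4 ccBBGg=2 ccBBgg=2 ccBbGg=4 ccBbgg=4 ccbbGg=2 ccbbgg=2
CCBBGg hits 2/64; gcd=2; 2÷2/64÷2 = 1/32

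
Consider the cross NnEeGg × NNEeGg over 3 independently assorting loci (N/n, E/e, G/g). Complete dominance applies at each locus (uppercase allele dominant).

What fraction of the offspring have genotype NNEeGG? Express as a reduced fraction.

P(NNEeGG) = 1/16

NnEeGg gametes: NEG×1, NEg×1, NeG×1, Neg×1, nEG×1, nEg×1, neG×1, neg×1
NNEeGg gametes: NEG×2, NEg×2, NeG×2, Neg×2
NnEeGg×NNEeGg grid (8·8=64): NNEEGG=2 NNEEGg=4 NNEEgg=2 NNEeGG=4 NNEeGg=8 NNEegg=4 NNeeGG=2 NNeeGg=4 NNeegg=2 NnEEGG=2 NnEEGg=4 NnEEgg=2 NnEeGG=4 NnEeGg=8 NnEegg=4 NneeGG=2 NneeGg=4 Nneegg=2
NNEeGG hits 4/64; gcd=4; 4÷4/64÷4 = 1/16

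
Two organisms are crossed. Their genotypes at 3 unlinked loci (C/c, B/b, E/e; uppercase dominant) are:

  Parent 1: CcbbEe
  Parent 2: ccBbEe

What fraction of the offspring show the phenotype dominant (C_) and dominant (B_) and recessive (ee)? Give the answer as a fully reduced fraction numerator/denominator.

CcbbEe gametes: CbE×2, Cbe×2, cbE×2, cbe×2
ccBbEe gametes: cBE×2, cBe×2, cbE×2, cbe×2
CcbbEe×ccBbEe grid (8·8=64): CcBbEE=4 CcBbEe=8 CcBbee=4 CcbbEE=4 CcbbEe=8 Ccbbee=4 ccBbEE=4 ccBbEe=8 ccBbee=4 ccbbEE=4 ccbbEe=8 ccbbee=4
C_ B_ ee hits 4/64; gcd=4; 4÷4/64÷4 = 1/16

P(C_ B_ ee) = 1/16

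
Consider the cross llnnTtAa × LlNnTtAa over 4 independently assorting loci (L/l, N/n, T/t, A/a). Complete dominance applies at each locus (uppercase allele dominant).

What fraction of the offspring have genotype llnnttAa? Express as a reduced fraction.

P(llnnttAa) = 1/32

llnnTtAa gametes: lnTA×4, lnTa×4, lntA×4, lnta×4
LlNnTtAa gametes: LNTA×1, LNTa×1, LNtA×1, LNta×1, LnTA×1, LnTa×1, LntA×1, Lnta×1, lNTA×1, lNTa×1, lNtA×1, lNta×1, lnTA×1, lnTa×1, lntA×1, lnta×1
llnnTtAa×LlNnTtAa grid (16·16=256): LlNnTTAA=4 LlNnTTAa=8 LlNnTTaa=4 LlNnTtAA=8 LlNnTtAa=16 LlNnTtaa=8 LlNnttAA=4 LlNnttAa=8 LlNnttaa=4 LlnnTTAA=4 LlnnTTAa=8 LlnnTTaa=4 LlnnTtAA=8 LlnnTtAa=16 LlnnTtaa=8 LlnnttAA=4 LlnnttAa=8 Llnnttaa=4 llNnTTAA=4 llNnTTAa=8 llNnTTaa=4 llNnTtAA=8 llNnTtAa=16 llNnTtaa=8 llNnttAA=4 llNnttAa=8 llNnttaa=4 llnnTTAA=4 llnnTTAa=8 llnnTTaa=4 llnnTtAA=8 llnnTtAa=16 llnnTtaa=8 llnnttAA=4 llnnttAa=8 llnnttaa=4
llnnttAa hits 8/256; gcd=8; 8÷8/256÷8 = 1/32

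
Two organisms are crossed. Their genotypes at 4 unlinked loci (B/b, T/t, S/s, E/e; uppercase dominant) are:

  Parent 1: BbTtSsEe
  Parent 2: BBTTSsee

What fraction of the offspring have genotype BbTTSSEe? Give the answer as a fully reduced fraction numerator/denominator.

BbTtSsEe gametes: BTSE×1, BTSe×1, BTsE×1, BTse×1, BtSE×1, BtSe×1, BtsE×1, Btse×1, bTSE×1, bTSe×1, bTsE×1, bTse×1, btSE×1, btSe×1, btsE×1, btse×1
BBTTSsee gametes: BTSe×8, BTse×8
BbTtSsEe×BBTTSsee grid (16·16=256): BBTTSSEe=8 BBTTSSee=8 BBTTSsEe=16 BBTTSsee=16 BBTTssEe=8 BBTTssee=8 BBTtSSEe=8 BBTtSSee=8 BBTtSsEe=16 BBTtSsee=16 BBTtssEe=8 BBTtssee=8 BbTTSSEe=8 BbTTSSee=8 BbTTSsEe=16 BbTTSsee=16 BbTTssEe=8 BbTTssee=8 BbTtSSEe=8 BbTtSSee=8 BbTtSsEe=16 BbTtSsee=16 BbTtssEe=8 BbTtssee=8
BbTTSSEe hits 8/256; gcd=8; 8÷8/256÷8 = 1/32

P(BbTTSSEe) = 1/32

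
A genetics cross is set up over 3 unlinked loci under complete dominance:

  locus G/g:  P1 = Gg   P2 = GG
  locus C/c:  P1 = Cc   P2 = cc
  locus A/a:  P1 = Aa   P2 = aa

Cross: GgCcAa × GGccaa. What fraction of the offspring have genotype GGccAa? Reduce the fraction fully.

P(GGccAa) = 1/8

GgCcAa gametes: GCA×1, GCa×1, GcA×1, Gca×1, gCA×1, gCa×1, gcA×1, gca×1
GGccaa gametes: Gca×8
GgCcAa×GGccaa grid (8·8=64): GGCcAa=8 GGCcaa=8 GGccAa=8 GGccaa=8 GgCcAa=8 GgCcaa=8 GgccAa=8 Ggccaa=8
GGccAa hits 8/64; gcd=8; 8÷8/64÷8 = 1/8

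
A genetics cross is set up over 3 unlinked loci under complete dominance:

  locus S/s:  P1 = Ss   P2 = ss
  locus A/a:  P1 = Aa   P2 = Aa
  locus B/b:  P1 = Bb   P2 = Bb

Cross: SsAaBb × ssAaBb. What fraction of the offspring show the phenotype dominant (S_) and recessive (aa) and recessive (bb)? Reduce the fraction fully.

P(S_ aa bb) = 1/32

SsAaBb gametes: SAB×1, SAb×1, SaB×1, Sab×1, sAB×1, sAb×1, saB×1, sab×1
ssAaBb gametes: sAB×2, sAb×2, saB×2, sab×2
SsAaBb×ssAaBb grid (8·8=64): SsAABB=2 SsAABb=4 SsAAbb=2 SsAaBB=4 SsAaBb=8 SsAabb=4 SsaaBB=2 SsaaBb=4 Ssaabb=2 ssAABB=2 ssAABb=4 ssAAbb=2 ssAaBB=4 ssAaBb=8 ssAabb=4 ssaaBB=2 ssaaBb=4 ssaabb=2
S_ aa bb hits 2/64; gcd=2; 2÷2/64÷2 = 1/32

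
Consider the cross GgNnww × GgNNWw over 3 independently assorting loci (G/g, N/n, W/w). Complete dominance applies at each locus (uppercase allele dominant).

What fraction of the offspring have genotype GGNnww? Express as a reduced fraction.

GgNnww gametes: GNw×2, Gnw×2, gNw×2, gnw×2
GgNNWw gametes: GNW×2, GNw×2, gNW×2, gNw×2
GgNnww×GgNNWw grid (8·8=64): GGNNWw=4 GGNNww=4 GGNnWw=4 GGNnww=4 GgNNWw=8 GgNNww=8 GgNnWw=8 GgNnww=8 ggNNWw=4 ggNNww=4 ggNnWw=4 ggNnww=4
GGNnww hits 4/64; gcd=4; 4÷4/64÷4 = 1/16

P(GGNnww) = 1/16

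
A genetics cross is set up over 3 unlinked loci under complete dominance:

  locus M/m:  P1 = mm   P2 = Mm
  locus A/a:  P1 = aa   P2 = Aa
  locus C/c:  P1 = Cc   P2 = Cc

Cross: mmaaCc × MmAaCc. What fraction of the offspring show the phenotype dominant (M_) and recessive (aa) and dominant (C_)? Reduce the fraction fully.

P(M_ aa C_) = 3/16

mmaaCc gametes: maC×4, mac×4
MmAaCc gametes: MAC×1, MAc×1, MaC×1, Mac×1, mAC×1, mAc×1, maC×1, mac×1
mmaaCc×MmAaCc grid (8·8=64): MmAaCC=4 MmAaCc=8 MmAacc=4 MmaaCC=4 MmaaCc=8 Mmaacc=4 mmAaCC=4 mmAaCc=8 mmAacc=4 mmaaCC=4 mmaaCc=8 mmaacc=4
M_ aa C_ hits 12/64; gcd=4; 12÷4/64÷4 = 3/16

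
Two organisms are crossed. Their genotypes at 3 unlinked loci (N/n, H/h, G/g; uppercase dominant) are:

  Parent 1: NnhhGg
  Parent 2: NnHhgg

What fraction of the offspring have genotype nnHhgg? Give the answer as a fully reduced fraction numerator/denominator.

P(nnHhgg) = 1/16

NnhhGg gametes: NhG×2, Nhg×2, nhG×2, nhg×2
NnHhgg gametes: NHg×2, Nhg×2, nHg×2, nhg×2
NnhhGg×NnHhgg grid (8·8=64): NNHhGg=4 NNHhgg=4 NNhhGg=4 NNhhgg=4 NnHhGg=8 NnHhgg=8 NnhhGg=8 Nnhhgg=8 nnHhGg=4 nnHhgg=4 nnhhGg=4 nnhhgg=4
nnHhgg hits 4/64; gcd=4; 4÷4/64÷4 = 1/16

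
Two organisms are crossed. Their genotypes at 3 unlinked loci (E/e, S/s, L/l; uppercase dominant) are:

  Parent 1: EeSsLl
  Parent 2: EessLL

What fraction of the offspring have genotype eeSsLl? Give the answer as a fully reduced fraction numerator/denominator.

P(eeSsLl) = 1/16

EeSsLl gametes: ESL×1, ESl×1, EsL×1, Esl×1, eSL×1, eSl×1, esL×1, esl×1
EessLL gametes: EsL×4, esL×4
EeSsLl×EessLL grid (8·8=64): EESsLL=4 EESsLl=4 EEssLL=4 EEssLl=4 EeSsLL=8 EeSsLl=8 EessLL=8 EessLl=8 eeSsLL=4 eeSsLl=4 eessLL=4 eessLl=4
eeSsLl hits 4/64; gcd=4; 4÷4/64÷4 = 1/16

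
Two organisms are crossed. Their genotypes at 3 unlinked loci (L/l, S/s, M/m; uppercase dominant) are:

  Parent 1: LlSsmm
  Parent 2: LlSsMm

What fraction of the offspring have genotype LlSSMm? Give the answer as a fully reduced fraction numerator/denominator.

P(LlSSMm) = 1/16

LlSsmm gametes: LSm×2, Lsm×2, lSm×2, lsm×2
LlSsMm gametes: LSM×1, LSm×1, LsM×1, Lsm×1, lSM×1, lSm×1, lsM×1, lsm×1
LlSsmm×LlSsMm grid (8·8=64): LLSSMm=2 LLSSmm=2 LLSsMm=4 LLSsmm=4 LLssMm=2 LLssmm=2 LlSSMm=4 LlSSmm=4 LlSsMm=8 LlSsmm=8 LlssMm=4 Llssmm=4 llSSMm=2 llSSmm=2 llSsMm=4 llSsmm=4 llssMm=2 llssmm=2
LlSSMm hits 4/64; gcd=4; 4÷4/64÷4 = 1/16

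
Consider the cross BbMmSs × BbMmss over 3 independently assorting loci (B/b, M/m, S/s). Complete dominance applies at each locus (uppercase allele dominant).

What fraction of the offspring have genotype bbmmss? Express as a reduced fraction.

P(bbmmss) = 1/32

BbMmSs gametes: BMS×1, BMs×1, BmS×1, Bms×1, bMS×1, bMs×1, bmS×1, bms×1
BbMmss gametes: BMs×2, Bms×2, bMs×2, bms×2
BbMmSs×BbMmss grid (8·8=64): BBMMSs=2 BBMMss=2 BBMmSs=4 BBMmss=4 BBmmSs=2 BBmmss=2 BbMMSs=4 BbMMss=4 BbMmSs=8 BbMmss=8 BbmmSs=4 Bbmmss=4 bbMMSs=2 bbMMss=2 bbMmSs=4 bbMmss=4 bbmmSs=2 bbmmss=2
bbmmss hits 2/64; gcd=2; 2÷2/64÷2 = 1/32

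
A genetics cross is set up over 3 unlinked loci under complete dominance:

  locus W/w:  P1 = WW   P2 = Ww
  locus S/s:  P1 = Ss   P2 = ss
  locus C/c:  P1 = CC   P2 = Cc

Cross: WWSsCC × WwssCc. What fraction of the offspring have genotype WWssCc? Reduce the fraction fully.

P(WWssCc) = 1/8

WWSsCC gametes: WSC×4, WsC×4
WwssCc gametes: WsC×2, Wsc×2, wsC×2, wsc×2
WWSsCC×WwssCc grid (8·8=64): WWSsCC=8 WWSsCc=8 WWssCC=8 WWssCc=8 WwSsCC=8 WwSsCc=8 WwssCC=8 WwssCc=8
WWssCc hits 8/64; gcd=8; 8÷8/64÷8 = 1/8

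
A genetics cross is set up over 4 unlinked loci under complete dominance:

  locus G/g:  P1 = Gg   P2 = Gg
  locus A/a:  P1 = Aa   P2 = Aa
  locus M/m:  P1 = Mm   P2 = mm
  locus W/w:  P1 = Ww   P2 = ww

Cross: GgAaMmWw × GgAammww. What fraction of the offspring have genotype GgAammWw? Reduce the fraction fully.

P(GgAammWw) = 1/16

GgAaMmWw gametes: GAMW×1, GAMw×1, GAmW×1, GAmw×1, GaMW×1, GaMw×1, GamW×1, Gamw×1, gAMW×1, gAMw×1, gAmW×1, gAmw×1, gaMW×1, gaMw×1, gamW×1, gamw×1
GgAammww gametes: GAmw×4, Gamw×4, gAmw×4, gamw×4
GgAaMmWw×GgAammww grid (16·16=256): GGAAMmWw=4 GGAAMmww=4 GGAAmmWw=4 GGAAmmww=4 GGAaMmWw=8 GGAaMmww=8 GGAammWw=8 GGAammww=8 GGaaMmWw=4 GGaaMmww=4 GGaammWw=4 GGaammww=4 GgAAMmWw=8 GgAAMmww=8 GgAAmmWw=8 GgAAmmww=8 GgAaMmWw=16 GgAaMmww=16 GgAammWw=16 GgAammww=16 GgaaMmWw=8 GgaaMmww=8 GgaammWw=8 Ggaammww=8 ggAAMmWw=4 ggAAMmww=4 ggAAmmWw=4 ggAAmmww=4 ggAaMmWw=8 ggAaMmww=8 ggAammWw=8 ggAammww=8 ggaaMmWw=4 ggaaMmww=4 ggaammWw=4 ggaammww=4
GgAammWw hits 16/256; gcd=16; 16÷16/256÷16 = 1/16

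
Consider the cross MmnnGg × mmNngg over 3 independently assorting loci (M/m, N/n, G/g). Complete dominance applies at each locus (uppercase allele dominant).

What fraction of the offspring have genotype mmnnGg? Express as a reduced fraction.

MmnnGg gametes: MnG×2, Mng×2, mnG×2, mng×2
mmNngg gametes: mNg×4, mng×4
MmnnGg×mmNngg grid (8·8=64): MmNnGg=8 MmNngg=8 MmnnGg=8 Mmnngg=8 mmNnGg=8 mmNngg=8 mmnnGg=8 mmnngg=8
mmnnGg hits 8/64; gcd=8; 8÷8/64÷8 = 1/8

P(mmnnGg) = 1/8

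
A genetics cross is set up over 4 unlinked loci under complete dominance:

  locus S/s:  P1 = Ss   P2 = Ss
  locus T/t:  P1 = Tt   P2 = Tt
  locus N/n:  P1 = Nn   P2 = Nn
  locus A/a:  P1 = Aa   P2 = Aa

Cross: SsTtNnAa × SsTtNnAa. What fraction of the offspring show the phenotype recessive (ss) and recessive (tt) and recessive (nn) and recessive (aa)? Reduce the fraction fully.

P(ss tt nn aa) = 1/256

SsTtNnAa gametes: STNA×1, STNa×1, STnA×1, STna×1, StNA×1, StNa×1, StnA×1, Stna×1, sTNA×1, sTNa×1, sTnA×1, sTna×1, stNA×1, stNa×1, stnA×1, stna×1
SsTtNnAa gametes: STNA×1, STNa×1, STnA×1, STna×1, StNA×1, StNa×1, StnA×1, Stna×1, sTNA×1, sTNa×1, sTnA×1, sTna×1, stNA×1, stNa×1, stnA×1, stna×1
SsTtNnAa×SsTtNnAa grid (16·16=256): SSTTNNAA=1 SSTTNNAa=2 SSTTNNaa=1 SSTTNnAA=2 SSTTNnAa=4 SSTTNnaa=2 SSTTnnAA=1 SSTTnnAa=2 SSTTnnaa=1 SSTtNNAA=2 SSTtNNAa=4 SSTtNNaa=2 SSTtNnAA=4 SSTtNnAa=8 SSTtNnaa=4 SSTtnnAA=2 SSTtnnAa=4 SSTtnnaa=2 SSttNNAA=1 SSttNNAa=2 SSttNNaa=1 SSttNnAA=2 SSttNnAa=4 SSttNnaa=2 SSttnnAA=1 SSttnnAa=2 SSttnnaa=1 SsTTNNAA=2 SsTTNNAa=4 SsTTNNaa=2 SsTTNnAA=4 SsTTNnAa=8 SsTTNnaa=4 SsTTnnAA=2 SsTTnnAa=4 SsTTnnaa=2 SsTtNNAA=4 SsTtNNAa=8 SsTtNNaa=4 SsTtNnAA=8 SsTtNnAa=16 SsTtNnaa=8 SsTtnnAA=4 SsTtnnAa=8 SsTtnnaa=4 SsttNNAA=2 SsttNNAa=4 SsttNNaa=2 SsttNnAA=4 SsttNnAa=8 SsttNnaa=4 SsttnnAA=2 SsttnnAa=4 Ssttnnaa=2 ssTTNNAA=1 ssTTNNAa=2 ssTTNNaa=1 ssTTNnAA=2 ssTTNnAa=4 ssTTNnaa=2 ssTTnnAA=1 ssTTnnAa=2 ssTTnnaa=1 ssTtNNAA=2 ssTtNNAa=4 ssTtNNaa=2 ssTtNnAA=4 ssTtNnAa=8 ssTtNnaa=4 ssTtnnAA=2 ssTtnnAa=4 ssTtnnaa=2 ssttNNAA=1 ssttNNAa=2 ssttNNaa=1 ssttNnAA=2 ssttNnAa=4 ssttNnaa=2 ssttnnAA=1 ssttnnAa=2 ssttnnaa=1
ss tt nn aa hits 1/256; gcd=1; 1÷1/256÷1 = 1/256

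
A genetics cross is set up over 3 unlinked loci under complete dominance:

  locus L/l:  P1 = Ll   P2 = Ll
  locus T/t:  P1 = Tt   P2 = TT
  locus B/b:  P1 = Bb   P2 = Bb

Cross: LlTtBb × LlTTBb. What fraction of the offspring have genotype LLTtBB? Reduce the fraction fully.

P(LLTtBB) = 1/32

LlTtBb gametes: LTB×1, LTb×1, LtB×1, Ltb×1, lTB×1, lTb×1, ltB×1, ltb×1
LlTTBb gametes: LTB×2, LTb×2, lTB×2, lTb×2
LlTtBb×LlTTBb grid (8·8=64): LLTTBB=2 LLTTBb=4 LLTTbb=2 LLTtBB=2 LLTtBb=4 LLTtbb=2 LlTTBB=4 LlTTBb=8 LlTTbb=4 LlTtBB=4 LlTtBb=8 LlTtbb=4 llTTBB=2 llTTBb=4 llTTbb=2 llTtBB=2 llTtBb=4 llTtbb=2
LLTtBB hits 2/64; gcd=2; 2÷2/64÷2 = 1/32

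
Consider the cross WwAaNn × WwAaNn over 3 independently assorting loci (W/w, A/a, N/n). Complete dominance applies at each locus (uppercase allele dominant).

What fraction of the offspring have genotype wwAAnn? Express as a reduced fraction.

WwAaNn gametes: WAN×1, WAn×1, WaN×1, Wan×1, wAN×1, wAn×1, waN×1, wan×1
WwAaNn gametes: WAN×1, WAn×1, WaN×1, Wan×1, wAN×1, wAn×1, waN×1, wan×1
WwAaNn×WwAaNn grid (8·8=64): WWAANN=1 WWAANn=2 WWAAnn=1 WWAaNN=2 WWAaNn=4 WWAann=2 WWaaNN=1 WWaaNn=2 WWaann=1 WwAANN=2 WwAANn=4 WwAAnn=2 WwAaNN=4 WwAaNn=8 WwAann=4 WwaaNN=2 WwaaNn=4 Wwaann=2 wwAANN=1 wwAANn=2 wwAAnn=1 wwAaNN=2 wwAaNn=4 wwAann=2 wwaaNN=1 wwaaNn=2 wwaann=1
wwAAnn hits 1/64; gcd=1; 1÷1/64÷1 = 1/64

P(wwAAnn) = 1/64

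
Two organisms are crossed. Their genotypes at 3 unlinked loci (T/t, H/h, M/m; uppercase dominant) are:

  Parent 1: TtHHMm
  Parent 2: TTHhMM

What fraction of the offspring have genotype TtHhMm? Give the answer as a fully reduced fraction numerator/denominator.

P(TtHhMm) = 1/8

TtHHMm gametes: THM×2, THm×2, tHM×2, tHm×2
TTHhMM gametes: THM×4, ThM×4
TtHHMm×TTHhMM grid (8·8=64): TTHHMM=8 TTHHMm=8 TTHhMM=8 TTHhMm=8 TtHHMM=8 TtHHMm=8 TtHhMM=8 TtHhMm=8
TtHhMm hits 8/64; gcd=8; 8÷8/64÷8 = 1/8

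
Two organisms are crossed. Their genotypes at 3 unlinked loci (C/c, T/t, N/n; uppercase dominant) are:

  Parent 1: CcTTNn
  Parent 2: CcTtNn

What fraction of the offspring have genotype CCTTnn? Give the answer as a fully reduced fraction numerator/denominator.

CcTTNn gametes: CTN×2, CTn×2, cTN×2, cTn×2
CcTtNn gametes: CTN×1, CTn×1, CtN×1, Ctn×1, cTN×1, cTn×1, ctN×1, ctn×1
CcTTNn×CcTtNn grid (8·8=64): CCTTNN=2 CCTTNn=4 CCTTnn=2 CCTtNN=2 CCTtNn=4 CCTtnn=2 CcTTNN=4 CcTTNn=8 CcTTnn=4 CcTtNN=4 CcTtNn=8 CcTtnn=4 ccTTNN=2 ccTTNn=4 ccTTnn=2 ccTtNN=2 ccTtNn=4 ccTtnn=2
CCTTnn hits 2/64; gcd=2; 2÷2/64÷2 = 1/32

P(CCTTnn) = 1/32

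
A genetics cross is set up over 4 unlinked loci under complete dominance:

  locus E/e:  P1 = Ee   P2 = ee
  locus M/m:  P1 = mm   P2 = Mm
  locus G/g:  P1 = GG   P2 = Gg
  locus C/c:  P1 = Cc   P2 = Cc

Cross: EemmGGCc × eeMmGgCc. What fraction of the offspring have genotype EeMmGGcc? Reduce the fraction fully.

P(EeMmGGcc) = 1/32

EemmGGCc gametes: EmGC×4, EmGc×4, emGC×4, emGc×4
eeMmGgCc gametes: eMGC×2, eMGc×2, eMgC×2, eMgc×2, emGC×2, emGc×2, emgC×2, emgc×2
EemmGGCc×eeMmGgCc grid (16·16=256): EeMmGGCC=8 EeMmGGCc=16 EeMmGGcc=8 EeMmGgCC=8 EeMmGgCc=16 EeMmGgcc=8 EemmGGCC=8 EemmGGCc=16 EemmGGcc=8 EemmGgCC=8 EemmGgCc=16 EemmGgcc=8 eeMmGGCC=8 eeMmGGCc=16 eeMmGGcc=8 eeMmGgCC=8 eeMmGgCc=16 eeMmGgcc=8 eemmGGCC=8 eemmGGCc=16 eemmGGcc=8 eemmGgCC=8 eemmGgCc=16 eemmGgcc=8
EeMmGGcc hits 8/256; gcd=8; 8÷8/256÷8 = 1/32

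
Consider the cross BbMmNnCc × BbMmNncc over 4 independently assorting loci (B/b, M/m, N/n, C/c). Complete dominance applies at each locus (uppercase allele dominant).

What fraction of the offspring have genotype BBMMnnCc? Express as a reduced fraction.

BbMmNnCc gametes: BMNC×1, BMNc×1, BMnC×1, BMnc×1, BmNC×1, BmNc×1, BmnC×1, Bmnc×1, bMNC×1, bMNc×1, bMnC×1, bMnc×1, bmNC×1, bmNc×1, bmnC×1, bmnc×1
BbMmNncc gametes: BMNc×2, BMnc×2, BmNc×2, Bmnc×2, bMNc×2, bMnc×2, bmNc×2, bmnc×2
BbMmNnCc×BbMmNncc grid (16·16=256): BBMMNNCc=2 BBMMNNcc=2 BBMMNnCc=4 BBMMNncc=4 BBMMnnCc=2 BBMMnncc=2 BBMmNNCc=4 BBMmNNcc=4 BBMmNnCc=8 BBMmNncc=8 BBMmnnCc=4 BBMmnncc=4 BBmmNNCc=2 BBmmNNcc=2 BBmmNnCc=4 BBmmNncc=4 BBmmnnCc=2 BBmmnncc=2 BbMMNNCc=4 BbMMNNcc=4 BbMMNnCc=8 BbMMNncc=8 BbMMnnCc=4 BbMMnncc=4 BbMmNNCc=8 BbMmNNcc=8 BbMmNnCc=16 BbMmNncc=16 BbMmnnCc=8 BbMmnncc=8 BbmmNNCc=4 BbmmNNcc=4 BbmmNnCc=8 BbmmNncc=8 BbmmnnCc=4 Bbmmnncc=4 bbMMNNCc=2 bbMMNNcc=2 bbMMNnCc=4 bbMMNncc=4 bbMMnnCc=2 bbMMnncc=2 bbMmNNCc=4 bbMmNNcc=4 bbMmNnCc=8 bbMmNncc=8 bbMmnnCc=4 bbMmnncc=4 bbmmNNCc=2 bbmmNNcc=2 bbmmNnCc=4 bbmmNncc=4 bbmmnnCc=2 bbmmnncc=2
BBMMnnCc hits 2/256; gcd=2; 2÷2/256÷2 = 1/128

P(BBMMnnCc) = 1/128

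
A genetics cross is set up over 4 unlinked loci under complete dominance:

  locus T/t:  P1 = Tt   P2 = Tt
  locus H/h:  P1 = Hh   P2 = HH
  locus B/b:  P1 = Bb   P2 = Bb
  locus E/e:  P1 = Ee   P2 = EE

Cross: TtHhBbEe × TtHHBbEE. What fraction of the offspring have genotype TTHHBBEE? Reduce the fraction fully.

P(TTHHBBEE) = 1/64

TtHhBbEe gametes: THBE×1, THBe×1, THbE×1, THbe×1, ThBE×1, ThBe×1, ThbE×1, Thbe×1, tHBE×1, tHBe×1, tHbE×1, tHbe×1, thBE×1, thBe×1, thbE×1, thbe×1
TtHHBbEE gametes: THBE×4, THbE×4, tHBE×4, tHbE×4
TtHhBbEe×TtHHBbEE grid (16·16=256): TTHHBBEE=4 TTHHBBEe=4 TTHHBbEE=8 TTHHBbEe=8 TTHHbbEE=4 TTHHbbEe=4 TTHhBBEE=4 TTHhBBEe=4 TTHhBbEE=8 TTHhBbEe=8 TTHhbbEE=4 TTHhbbEe=4 TtHHBBEE=8 TtHHBBEe=8 TtHHBbEE=16 TtHHBbEe=16 TtHHbbEE=8 TtHHbbEe=8 TtHhBBEE=8 TtHhBBEe=8 TtHhBbEE=16 TtHhBbEe=16 TtHhbbEE=8 TtHhbbEe=8 ttHHBBEE=4 ttHHBBEe=4 ttHHBbEE=8 ttHHBbEe=8 ttHHbbEE=4 ttHHbbEe=4 ttHhBBEE=4 ttHhBBEe=4 ttHhBbEE=8 ttHhBbEe=8 ttHhbbEE=4 ttHhbbEe=4
TTHHBBEE hits 4/256; gcd=4; 4÷4/256÷4 = 1/64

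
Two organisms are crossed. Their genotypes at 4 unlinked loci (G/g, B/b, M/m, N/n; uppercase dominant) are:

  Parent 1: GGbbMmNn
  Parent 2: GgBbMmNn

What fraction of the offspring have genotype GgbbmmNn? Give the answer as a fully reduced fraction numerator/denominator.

P(GgbbmmNn) = 1/32

GGbbMmNn gametes: GbMN×4, GbMn×4, GbmN×4, Gbmn×4
GgBbMmNn gametes: GBMN×1, GBMn×1, GBmN×1, GBmn×1, GbMN×1, GbMn×1, GbmN×1, Gbmn×1, gBMN×1, gBMn×1, gBmN×1, gBmn×1, gbMN×1, gbMn×1, gbmN×1, gbmn×1
GGbbMmNn×GgBbMmNn grid (16·16=256): GGBbMMNN=4 GGBbMMNn=8 GGBbMMnn=4 GGBbMmNN=8 GGBbMmNn=16 GGBbMmnn=8 GGBbmmNN=4 GGBbmmNn=8 GGBbmmnn=4 GGbbMMNN=4 GGbbMMNn=8 GGbbMMnn=4 GGbbMmNN=8 GGbbMmNn=16 GGbbMmnn=8 GGbbmmNN=4 GGbbmmNn=8 GGbbmmnn=4 GgBbMMNN=4 GgBbMMNn=8 GgBbMMnn=4 GgBbMmNN=8 GgBbMmNn=16 GgBbMmnn=8 GgBbmmNN=4 GgBbmmNn=8 GgBbmmnn=4 GgbbMMNN=4 GgbbMMNn=8 GgbbMMnn=4 GgbbMmNN=8 GgbbMmNn=16 GgbbMmnn=8 GgbbmmNN=4 GgbbmmNn=8 Ggbbmmnn=4
GgbbmmNn hits 8/256; gcd=8; 8÷8/256÷8 = 1/32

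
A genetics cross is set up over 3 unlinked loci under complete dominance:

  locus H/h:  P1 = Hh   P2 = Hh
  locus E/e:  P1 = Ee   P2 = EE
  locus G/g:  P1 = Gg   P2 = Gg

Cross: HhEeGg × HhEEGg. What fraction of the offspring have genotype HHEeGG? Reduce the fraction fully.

P(HHEeGG) = 1/32

HhEeGg gametes: HEG×1, HEg×1, HeG×1, Heg×1, hEG×1, hEg×1, heG×1, heg×1
HhEEGg gametes: HEG×2, HEg×2, hEG×2, hEg×2
HhEeGg×HhEEGg grid (8·8=64): HHEEGG=2 HHEEGg=4 HHEEgg=2 HHEeGG=2 HHEeGg=4 HHEegg=2 HhEEGG=4 HhEEGg=8 HhEEgg=4 HhEeGG=4 HhEeGg=8 HhEegg=4 hhEEGG=2 hhEEGg=4 hhEEgg=2 hhEeGG=2 hhEeGg=4 hhEegg=2
HHEeGG hits 2/64; gcd=2; 2÷2/64÷2 = 1/32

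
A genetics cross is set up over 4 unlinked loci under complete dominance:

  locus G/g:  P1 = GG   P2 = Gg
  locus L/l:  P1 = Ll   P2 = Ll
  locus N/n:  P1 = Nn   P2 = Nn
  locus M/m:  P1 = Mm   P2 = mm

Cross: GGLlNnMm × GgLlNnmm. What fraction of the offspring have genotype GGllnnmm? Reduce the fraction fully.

P(GGllnnmm) = 1/64

GGLlNnMm gametes: GLNM×2, GLNm×2, GLnM×2, GLnm×2, GlNM×2, GlNm×2, GlnM×2, Glnm×2
GgLlNnmm gametes: GLNm×2, GLnm×2, GlNm×2, Glnm×2, gLNm×2, gLnm×2, glNm×2, glnm×2
GGLlNnMm×GgLlNnmm grid (16·16=256): GGLLNNMm=4 GGLLNNmm=4 GGLLNnMm=8 GGLLNnmm=8 GGLLnnMm=4 GGLLnnmm=4 GGLlNNMm=8 GGLlNNmm=8 GGLlNnMm=16 GGLlNnmm=16 GGLlnnMm=8 GGLlnnmm=8 GGllNNMm=4 GGllNNmm=4 GGllNnMm=8 GGllNnmm=8 GGllnnMm=4 GGllnnmm=4 GgLLNNMm=4 GgLLNNmm=4 GgLLNnMm=8 GgLLNnmm=8 GgLLnnMm=4 GgLLnnmm=4 GgLlNNMm=8 GgLlNNmm=8 GgLlNnMm=16 GgLlNnmm=16 GgLlnnMm=8 GgLlnnmm=8 GgllNNMm=4 GgllNNmm=4 GgllNnMm=8 GgllNnmm=8 GgllnnMm=4 Ggllnnmm=4
GGllnnmm hits 4/256; gcd=4; 4÷4/256÷4 = 1/64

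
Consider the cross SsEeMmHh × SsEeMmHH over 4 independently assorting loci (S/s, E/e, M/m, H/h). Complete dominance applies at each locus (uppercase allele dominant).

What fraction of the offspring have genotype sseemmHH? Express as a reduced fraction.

P(sseemmHH) = 1/128

SsEeMmHh gametes: SEMH×1, SEMh×1, SEmH×1, SEmh×1, SeMH×1, SeMh×1, SemH×1, Semh×1, sEMH×1, sEMh×1, sEmH×1, sEmh×1, seMH×1, seMh×1, semH×1, semh×1
SsEeMmHH gametes: SEMH×2, SEmH×2, SeMH×2, SemH×2, sEMH×2, sEmH×2, seMH×2, semH×2
SsEeMmHh×SsEeMmHH grid (16·16=256): SSEEMMHH=2 SSEEMMHh=2 SSEEMmHH=4 SSEEMmHh=4 SSEEmmHH=2 SSEEmmHh=2 SSEeMMHH=4 SSEeMMHh=4 SSEeMmHH=8 SSEeMmHh=8 SSEemmHH=4 SSEemmHh=4 SSeeMMHH=2 SSeeMMHh=2 SSeeMmHH=4 SSeeMmHh=4 SSeemmHH=2 SSeemmHh=2 SsEEMMHH=4 SsEEMMHh=4 SsEEMmHH=8 SsEEMmHh=8 SsEEmmHH=4 SsEEmmHh=4 SsEeMMHH=8 SsEeMMHh=8 SsEeMmHH=16 SsEeMmHh=16 SsEemmHH=8 SsEemmHh=8 SseeMMHH=4 SseeMMHh=4 SseeMmHH=8 SseeMmHh=8 SseemmHH=4 SseemmHh=4 ssEEMMHH=2 ssEEMMHh=2 ssEEMmHH=4 ssEEMmHh=4 ssEEmmHH=2 ssEEmmHh=2 ssEeMMHH=4 ssEeMMHh=4 ssEeMmHH=8 ssEeMmHh=8 ssEemmHH=4 ssEemmHh=4 sseeMMHH=2 sseeMMHh=2 sseeMmHH=4 sseeMmHh=4 sseemmHH=2 sseemmHh=2
sseemmHH hits 2/256; gcd=2; 2÷2/256÷2 = 1/128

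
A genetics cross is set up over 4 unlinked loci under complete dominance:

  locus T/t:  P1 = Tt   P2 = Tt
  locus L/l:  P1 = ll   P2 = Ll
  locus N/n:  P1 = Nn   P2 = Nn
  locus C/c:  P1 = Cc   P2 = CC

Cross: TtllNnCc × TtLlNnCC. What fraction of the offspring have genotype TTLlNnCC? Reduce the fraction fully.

TtllNnCc gametes: TlNC×2, TlNc×2, TlnC×2, Tlnc×2, tlNC×2, tlNc×2, tlnC×2, tlnc×2
TtLlNnCC gametes: TLNC×2, TLnC×2, TlNC×2, TlnC×2, tLNC×2, tLnC×2, tlNC×2, tlnC×2
TtllNnCc×TtLlNnCC grid (16·16=256): TTLlNNCC=4 TTLlNNCc=4 TTLlNnCC=8 TTLlNnCc=8 TTLlnnCC=4 TTLlnnCc=4 TTllNNCC=4 TTllNNCc=4 TTllNnCC=8 TTllNnCc=8 TTllnnCC=4 TTllnnCc=4 TtLlNNCC=8 TtLlNNCc=8 TtLlNnCC=16 TtLlNnCc=16 TtLlnnCC=8 TtLlnnCc=8 TtllNNCC=8 TtllNNCc=8 TtllNnCC=16 TtllNnCc=16 TtllnnCC=8 TtllnnCc=8 ttLlNNCC=4 ttLlNNCc=4 ttLlNnCC=8 ttLlNnCc=8 ttLlnnCC=4 ttLlnnCc=4 ttllNNCC=4 ttllNNCc=4 ttllNnCC=8 ttllNnCc=8 ttllnnCC=4 ttllnnCc=4
TTLlNnCC hits 8/256; gcd=8; 8÷8/256÷8 = 1/32

P(TTLlNnCC) = 1/32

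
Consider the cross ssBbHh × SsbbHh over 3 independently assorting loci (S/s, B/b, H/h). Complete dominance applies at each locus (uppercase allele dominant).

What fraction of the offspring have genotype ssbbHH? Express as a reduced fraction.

P(ssbbHH) = 1/16

ssBbHh gametes: sBH×2, sBh×2, sbH×2, sbh×2
SsbbHh gametes: SbH×2, Sbh×2, sbH×2, sbh×2
ssBbHh×SsbbHh grid (8·8=64): SsBbHH=4 SsBbHh=8 SsBbhh=4 SsbbHH=4 SsbbHh=8 Ssbbhh=4 ssBbHH=4 ssBbHh=8 ssBbhh=4 ssbbHH=4 ssbbHh=8 ssbbhh=4
ssbbHH hits 4/64; gcd=4; 4÷4/64÷4 = 1/16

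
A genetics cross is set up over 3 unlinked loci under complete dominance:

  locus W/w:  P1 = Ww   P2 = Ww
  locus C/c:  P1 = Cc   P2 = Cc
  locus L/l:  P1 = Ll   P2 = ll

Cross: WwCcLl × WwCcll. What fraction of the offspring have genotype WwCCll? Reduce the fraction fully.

WwCcLl gametes: WCL×1, WCl×1, WcL×1, Wcl×1, wCL×1, wCl×1, wcL×1, wcl×1
WwCcll gametes: WCl×2, Wcl×2, wCl×2, wcl×2
WwCcLl×WwCcll grid (8·8=64): WWCCLl=2 WWCCll=2 WWCcLl=4 WWCcll=4 WWccLl=2 WWccll=2 WwCCLl=4 WwCCll=4 WwCcLl=8 WwCcll=8 WwccLl=4 Wwccll=4 wwCCLl=2 wwCCll=2 wwCcLl=4 wwCcll=4 wwccLl=2 wwccll=2
WwCCll hits 4/64; gcd=4; 4÷4/64÷4 = 1/16

P(WwCCll) = 1/16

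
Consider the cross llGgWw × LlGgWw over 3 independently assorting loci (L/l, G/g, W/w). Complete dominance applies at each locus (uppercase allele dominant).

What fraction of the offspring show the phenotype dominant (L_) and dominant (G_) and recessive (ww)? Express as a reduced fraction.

P(L_ G_ ww) = 3/32

llGgWw gametes: lGW×2, lGw×2, lgW×2, lgw×2
LlGgWw gametes: LGW×1, LGw×1, LgW×1, Lgw×1, lGW×1, lGw×1, lgW×1, lgw×1
llGgWw×LlGgWw grid (8·8=64): LlGGWW=2 LlGGWw=4 LlGGww=2 LlGgWW=4 LlGgWw=8 LlGgww=4 LlggWW=2 LlggWw=4 Llggww=2 llGGWW=2 llGGWw=4 llGGww=2 llGgWW=4 llGgWw=8 llGgww=4 llggWW=2 llggWw=4 llggww=2
L_ G_ ww hits 6/64; gcd=2; 6÷2/64÷2 = 3/32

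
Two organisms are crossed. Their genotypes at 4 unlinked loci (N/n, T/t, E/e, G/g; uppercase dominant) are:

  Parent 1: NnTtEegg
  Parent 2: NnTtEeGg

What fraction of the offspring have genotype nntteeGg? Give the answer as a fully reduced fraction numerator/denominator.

P(nntteeGg) = 1/128

NnTtEegg gametes: NTEg×2, NTeg×2, NtEg×2, Nteg×2, nTEg×2, nTeg×2, ntEg×2, nteg×2
NnTtEeGg gametes: NTEG×1, NTEg×1, NTeG×1, NTeg×1, NtEG×1, NtEg×1, NteG×1, Nteg×1, nTEG×1, nTEg×1, nTeG×1, nTeg×1, ntEG×1, ntEg×1, nteG×1, nteg×1
NnTtEegg×NnTtEeGg grid (16·16=256): NNTTEEGg=2 NNTTEEgg=2 NNTTEeGg=4 NNTTEegg=4 NNTTeeGg=2 NNTTeegg=2 NNTtEEGg=4 NNTtEEgg=4 NNTtEeGg=8 NNTtEegg=8 NNTteeGg=4 NNTteegg=4 NNttEEGg=2 NNttEEgg=2 NNttEeGg=4 NNttEegg=4 NNtteeGg=2 NNtteegg=2 NnTTEEGg=4 NnTTEEgg=4 NnTTEeGg=8 NnTTEegg=8 NnTTeeGg=4 NnTTeegg=4 NnTtEEGg=8 NnTtEEgg=8 NnTtEeGg=16 NnTtEegg=16 NnTteeGg=8 NnTteegg=8 NnttEEGg=4 NnttEEgg=4 NnttEeGg=8 NnttEegg=8 NntteeGg=4 Nntteegg=4 nnTTEEGg=2 nnTTEEgg=2 nnTTEeGg=4 nnTTEegg=4 nnTTeeGg=2 nnTTeegg=2 nnTtEEGg=4 nnTtEEgg=4 nnTtEeGg=8 nnTtEegg=8 nnTteeGg=4 nnTteegg=4 nnttEEGg=2 nnttEEgg=2 nnttEeGg=4 nnttEegg=4 nntteeGg=2 nntteegg=2
nntteeGg hits 2/256; gcd=2; 2÷2/256÷2 = 1/128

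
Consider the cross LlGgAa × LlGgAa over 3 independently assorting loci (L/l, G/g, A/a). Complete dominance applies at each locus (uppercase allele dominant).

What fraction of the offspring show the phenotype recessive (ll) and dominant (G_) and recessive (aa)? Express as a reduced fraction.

P(ll G_ aa) = 3/64

LlGgAa gametes: LGA×1, LGa×1, LgA×1, Lga×1, lGA×1, lGa×1, lgA×1, lga×1
LlGgAa gametes: LGA×1, LGa×1, LgA×1, Lga×1, lGA×1, lGa×1, lgA×1, lga×1
LlGgAa×LlGgAa grid (8·8=64): LLGGAA=1 LLGGAa=2 LLGGaa=1 LLGgAA=2 LLGgAa=4 LLGgaa=2 LLggAA=1 LLggAa=2 LLggaa=1 LlGGAA=2 LlGGAa=4 LlGGaa=2 LlGgAA=4 LlGgAa=8 LlGgaa=4 LlggAA=2 LlggAa=4 Llggaa=2 llGGAA=1 llGGAa=2 llGGaa=1 llGgAA=2 llGgAa=4 llGgaa=2 llggAA=1 llggAa=2 llggaa=1
ll G_ aa hits 3/64; gcd=1; 3÷1/64÷1 = 3/64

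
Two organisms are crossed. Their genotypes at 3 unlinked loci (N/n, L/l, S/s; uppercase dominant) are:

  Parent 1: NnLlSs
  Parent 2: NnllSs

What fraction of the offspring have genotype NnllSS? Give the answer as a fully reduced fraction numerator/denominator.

P(NnllSS) = 1/16

NnLlSs gametes: NLS×1, NLs×1, NlS×1, Nls×1, nLS×1, nLs×1, nlS×1, nls×1
NnllSs gametes: NlS×2, Nls×2, nlS×2, nls×2
NnLlSs×NnllSs grid (8·8=64): NNLlSS=2 NNLlSs=4 NNLlss=2 NNllSS=2 NNllSs=4 NNllss=2 NnLlSS=4 NnLlSs=8 NnLlss=4 NnllSS=4 NnllSs=8 Nnllss=4 nnLlSS=2 nnLlSs=4 nnLlss=2 nnllSS=2 nnllSs=4 nnllss=2
NnllSS hits 4/64; gcd=4; 4÷4/64÷4 = 1/16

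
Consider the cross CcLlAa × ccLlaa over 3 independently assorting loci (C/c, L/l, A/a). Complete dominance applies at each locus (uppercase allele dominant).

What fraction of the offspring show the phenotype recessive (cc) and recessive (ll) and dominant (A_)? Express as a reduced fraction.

P(cc ll A_) = 1/16

CcLlAa gametes: CLA×1, CLa×1, ClA×1, Cla×1, cLA×1, cLa×1, clA×1, cla×1
ccLlaa gametes: cLa×4, cla×4
CcLlAa×ccLlaa grid (8·8=64): CcLLAa=4 CcLLaa=4 CcLlAa=8 CcLlaa=8 CcllAa=4 Ccllaa=4 ccLLAa=4 ccLLaa=4 ccLlAa=8 ccLlaa=8 ccllAa=4 ccllaa=4
cc ll A_ hits 4/64; gcd=4; 4÷4/64÷4 = 1/16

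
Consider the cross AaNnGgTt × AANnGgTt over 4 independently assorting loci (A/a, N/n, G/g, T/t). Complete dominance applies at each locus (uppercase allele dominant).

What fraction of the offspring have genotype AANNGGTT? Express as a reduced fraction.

AaNnGgTt gametes: ANGT×1, ANGt×1, ANgT×1, ANgt×1, AnGT×1, AnGt×1, AngT×1, Angt×1, aNGT×1, aNGt×1, aNgT×1, aNgt×1, anGT×1, anGt×1, angT×1, angt×1
AANnGgTt gametes: ANGT×2, ANGt×2, ANgT×2, ANgt×2, AnGT×2, AnGt×2, AngT×2, Angt×2
AaNnGgTt×AANnGgTt grid (16·16=256): AANNGGTT=2 AANNGGTt=4 AANNGGtt=2 AANNGgTT=4 AANNGgTt=8 AANNGgtt=4 AANNggTT=2 AANNggTt=4 AANNggtt=2 AANnGGTT=4 AANnGGTt=8 AANnGGtt=4 AANnGgTT=8 AANnGgTt=16 AANnGgtt=8 AANnggTT=4 AANnggTt=8 AANnggtt=4 AAnnGGTT=2 AAnnGGTt=4 AAnnGGtt=2 AAnnGgTT=4 AAnnGgTt=8 AAnnGgtt=4 AAnnggTT=2 AAnnggTt=4 AAnnggtt=2 AaNNGGTT=2 AaNNGGTt=4 AaNNGGtt=2 AaNNGgTT=4 AaNNGgTt=8 AaNNGgtt=4 AaNNggTT=2 AaNNggTt=4 AaNNggtt=2 AaNnGGTT=4 AaNnGGTt=8 AaNnGGtt=4 AaNnGgTT=8 AaNnGgTt=16 AaNnGgtt=8 AaNnggTT=4 AaNnggTt=8 AaNnggtt=4 AannGGTT=2 AannGGTt=4 AannGGtt=2 AannGgTT=4 AannGgTt=8 AannGgtt=4 AannggTT=2 AannggTt=4 Aannggtt=2
AANNGGTT hits 2/256; gcd=2; 2÷2/256÷2 = 1/128

P(AANNGGTT) = 1/128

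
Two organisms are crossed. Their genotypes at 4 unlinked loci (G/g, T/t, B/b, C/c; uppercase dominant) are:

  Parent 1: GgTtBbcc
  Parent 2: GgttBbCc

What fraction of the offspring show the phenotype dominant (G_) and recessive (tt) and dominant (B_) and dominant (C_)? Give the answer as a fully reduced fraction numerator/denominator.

P(G_ tt B_ C_) = 9/64

GgTtBbcc gametes: GTBc×2, GTbc×2, GtBc×2, Gtbc×2, gTBc×2, gTbc×2, gtBc×2, gtbc×2
GgttBbCc gametes: GtBC×2, GtBc×2, GtbC×2, Gtbc×2, gtBC×2, gtBc×2, gtbC×2, gtbc×2
GgTtBbcc×GgttBbCc grid (16·16=256): GGTtBBCc=4 GGTtBBcc=4 GGTtBbCc=8 GGTtBbcc=8 GGTtbbCc=4 GGTtbbcc=4 GGttBBCc=4 GGttBBcc=4 GGttBbCc=8 GGttBbcc=8 GGttbbCc=4 GGttbbcc=4 GgTtBBCc=8 GgTtBBcc=8 GgTtBbCc=16 GgTtBbcc=16 GgTtbbCc=8 GgTtbbcc=8 GgttBBCc=8 GgttBBcc=8 GgttBbCc=16 GgttBbcc=16 GgttbbCc=8 Ggttbbcc=8 ggTtBBCc=4 ggTtBBcc=4 ggTtBbCc=8 ggTtBbcc=8 ggTtbbCc=4 ggTtbbcc=4 ggttBBCc=4 ggttBBcc=4 ggttBbCc=8 ggttBbcc=8 ggttbbCc=4 ggttbbcc=4
G_ tt B_ C_ hits 36/256; gcd=4; 36÷4/256÷4 = 9/64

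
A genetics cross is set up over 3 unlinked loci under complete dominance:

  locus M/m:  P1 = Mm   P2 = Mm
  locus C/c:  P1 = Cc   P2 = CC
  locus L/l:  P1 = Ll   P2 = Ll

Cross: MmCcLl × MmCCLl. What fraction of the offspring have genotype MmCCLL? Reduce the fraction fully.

P(MmCCLL) = 1/16

MmCcLl gametes: MCL×1, MCl×1, McL×1, Mcl×1, mCL×1, mCl×1, mcL×1, mcl×1
MmCCLl gametes: MCL×2, MCl×2, mCL×2, mCl×2
MmCcLl×MmCCLl grid (8·8=64): MMCCLL=2 MMCCLl=4 MMCCll=2 MMCcLL=2 MMCcLl=4 MMCcll=2 MmCCLL=4 MmCCLl=8 MmCCll=4 MmCcLL=4 MmCcLl=8 MmCcll=4 mmCCLL=2 mmCCLl=4 mmCCll=2 mmCcLL=2 mmCcLl=4 mmCcll=2
MmCCLL hits 4/64; gcd=4; 4÷4/64÷4 = 1/16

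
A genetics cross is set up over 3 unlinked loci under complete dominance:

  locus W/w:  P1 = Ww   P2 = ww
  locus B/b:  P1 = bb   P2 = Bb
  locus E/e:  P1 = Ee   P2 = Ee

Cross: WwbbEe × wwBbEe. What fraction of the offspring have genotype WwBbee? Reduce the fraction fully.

WwbbEe gametes: WbE×2, Wbe×2, wbE×2, wbe×2
wwBbEe gametes: wBE×2, wBe×2, wbE×2, wbe×2
WwbbEe×wwBbEe grid (8·8=64): WwBbEE=4 WwBbEe=8 WwBbee=4 WwbbEE=4 WwbbEe=8 Wwbbee=4 wwBbEE=4 wwBbEe=8 wwBbee=4 wwbbEE=4 wwbbEe=8 wwbbee=4
WwBbee hits 4/64; gcd=4; 4÷4/64÷4 = 1/16

P(WwBbee) = 1/16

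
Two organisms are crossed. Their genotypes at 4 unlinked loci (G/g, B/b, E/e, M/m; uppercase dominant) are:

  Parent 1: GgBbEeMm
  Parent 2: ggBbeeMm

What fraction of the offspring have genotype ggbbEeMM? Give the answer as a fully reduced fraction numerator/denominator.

GgBbEeMm gametes: GBEM×1, GBEm×1, GBeM×1, GBem×1, GbEM×1, GbEm×1, GbeM×1, Gbem×1, gBEM×1, gBEm×1, gBeM×1, gBem×1, gbEM×1, gbEm×1, gbeM×1, gbem×1
ggBbeeMm gametes: gBeM×4, gBem×4, gbeM×4, gbem×4
GgBbEeMm×ggBbeeMm grid (16·16=256): GgBBEeMM=4 GgBBEeMm=8 GgBBEemm=4 GgBBeeMM=4 GgBBeeMm=8 GgBBeemm=4 GgBbEeMM=8 GgBbEeMm=16 GgBbEemm=8 GgBbeeMM=8 GgBbeeMm=16 GgBbeemm=8 GgbbEeMM=4 GgbbEeMm=8 GgbbEemm=4 GgbbeeMM=4 GgbbeeMm=8 Ggbbeemm=4 ggBBEeMM=4 ggBBEeMm=8 ggBBEemm=4 ggBBeeMM=4 ggBBeeMm=8 ggBBeemm=4 ggBbEeMM=8 ggBbEeMm=16 ggBbEemm=8 ggBbeeMM=8 ggBbeeMm=16 ggBbeemm=8 ggbbEeMM=4 ggbbEeMm=8 ggbbEemm=4 ggbbeeMM=4 ggbbeeMm=8 ggbbeemm=4
ggbbEeMM hits 4/256; gcd=4; 4÷4/256÷4 = 1/64

P(ggbbEeMM) = 1/64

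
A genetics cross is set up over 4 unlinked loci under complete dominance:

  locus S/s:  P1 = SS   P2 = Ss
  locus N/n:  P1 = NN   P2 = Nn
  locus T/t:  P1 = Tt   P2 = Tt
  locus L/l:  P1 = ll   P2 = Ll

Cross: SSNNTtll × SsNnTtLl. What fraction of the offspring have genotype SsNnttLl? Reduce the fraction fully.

P(SsNnttLl) = 1/32

SSNNTtll gametes: SNTl×8, SNtl×8
SsNnTtLl gametes: SNTL×1, SNTl×1, SNtL×1, SNtl×1, SnTL×1, SnTl×1, SntL×1, Sntl×1, sNTL×1, sNTl×1, sNtL×1, sNtl×1, snTL×1, snTl×1, sntL×1, sntl×1
SSNNTtll×SsNnTtLl grid (16·16=256): SSNNTTLl=8 SSNNTTll=8 SSNNTtLl=16 SSNNTtll=16 SSNNttLl=8 SSNNttll=8 SSNnTTLl=8 SSNnTTll=8 SSNnTtLl=16 SSNnTtll=16 SSNnttLl=8 SSNnttll=8 SsNNTTLl=8 SsNNTTll=8 SsNNTtLl=16 SsNNTtll=16 SsNNttLl=8 SsNNttll=8 SsNnTTLl=8 SsNnTTll=8 SsNnTtLl=16 SsNnTtll=16 SsNnttLl=8 SsNnttll=8
SsNnttLl hits 8/256; gcd=8; 8÷8/256÷8 = 1/32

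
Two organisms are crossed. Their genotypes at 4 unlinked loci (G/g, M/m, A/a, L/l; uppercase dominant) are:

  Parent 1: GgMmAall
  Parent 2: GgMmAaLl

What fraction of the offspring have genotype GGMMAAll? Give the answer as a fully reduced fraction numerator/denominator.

GgMmAall gametes: GMAl×2, GMal×2, GmAl×2, Gmal×2, gMAl×2, gMal×2, gmAl×2, gmal×2
GgMmAaLl gametes: GMAL×1, GMAl×1, GMaL×1, GMal×1, GmAL×1, GmAl×1, GmaL×1, Gmal×1, gMAL×1, gMAl×1, gMaL×1, gMal×1, gmAL×1, gmAl×1, gmaL×1, gmal×1
GgMmAall×GgMmAaLl grid (16·16=256): GGMMAALl=2 GGMMAAll=2 GGMMAaLl=4 GGMMAall=4 GGMMaaLl=2 GGMMaall=2 GGMmAALl=4 GGMmAAll=4 GGMmAaLl=8 GGMmAall=8 GGMmaaLl=4 GGMmaall=4 GGmmAALl=2 GGmmAAll=2 GGmmAaLl=4 GGmmAall=4 GGmmaaLl=2 GGmmaall=2 GgMMAALl=4 GgMMAAll=4 GgMMAaLl=8 GgMMAall=8 GgMMaaLl=4 GgMMaall=4 GgMmAALl=8 GgMmAAll=8 GgMmAaLl=16 GgMmAall=16 GgMmaaLl=8 GgMmaall=8 GgmmAALl=4 GgmmAAll=4 GgmmAaLl=8 GgmmAall=8 GgmmaaLl=4 Ggmmaall=4 ggMMAALl=2 ggMMAAll=2 ggMMAaLl=4 ggMMAall=4 ggMMaaLl=2 ggMMaall=2 ggMmAALl=4 ggMmAAll=4 ggMmAaLl=8 ggMmAall=8 ggMmaaLl=4 ggMmaall=4 ggmmAALl=2 ggmmAAll=2 ggmmAaLl=4 ggmmAall=4 ggmmaaLl=2 ggmmaall=2
GGMMAAll hits 2/256; gcd=2; 2÷2/256÷2 = 1/128

P(GGMMAAll) = 1/128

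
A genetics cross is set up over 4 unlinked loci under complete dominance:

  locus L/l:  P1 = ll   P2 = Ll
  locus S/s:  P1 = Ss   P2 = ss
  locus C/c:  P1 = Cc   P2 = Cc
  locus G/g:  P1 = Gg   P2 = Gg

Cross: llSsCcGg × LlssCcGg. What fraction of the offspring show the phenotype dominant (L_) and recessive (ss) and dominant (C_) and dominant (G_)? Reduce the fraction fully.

llSsCcGg gametes: lSCG×2, lSCg×2, lScG×2, lScg×2, lsCG×2, lsCg×2, lscG×2, lscg×2
LlssCcGg gametes: LsCG×2, LsCg×2, LscG×2, Lscg×2, lsCG×2, lsCg×2, lscG×2, lscg×2
llSsCcGg×LlssCcGg grid (16·16=256): LlSsCCGG=4 LlSsCCGg=8 LlSsCCgg=4 LlSsCcGG=8 LlSsCcGg=16 LlSsCcgg=8 LlSsccGG=4 LlSsccGg=8 LlSsccgg=4 LlssCCGG=4 LlssCCGg=8 LlssCCgg=4 LlssCcGG=8 LlssCcGg=16 LlssCcgg=8 LlssccGG=4 LlssccGg=8 Llssccgg=4 llSsCCGG=4 llSsCCGg=8 llSsCCgg=4 llSsCcGG=8 llSsCcGg=16 llSsCcgg=8 llSsccGG=4 llSsccGg=8 llSsccgg=4 llssCCGG=4 llssCCGg=8 llssCCgg=4 llssCcGG=8 llssCcGg=16 llssCcgg=8 llssccGG=4 llssccGg=8 llssccgg=4
L_ ss C_ G_ hits 36/256; gcd=4; 36÷4/256÷4 = 9/64

P(L_ ss C_ G_) = 9/64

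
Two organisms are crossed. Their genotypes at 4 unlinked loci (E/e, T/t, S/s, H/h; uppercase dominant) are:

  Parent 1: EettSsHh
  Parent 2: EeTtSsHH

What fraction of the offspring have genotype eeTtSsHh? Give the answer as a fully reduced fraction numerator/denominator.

P(eeTtSsHh) = 1/32

EettSsHh gametes: EtSH×2, EtSh×2, EtsH×2, Etsh×2, etSH×2, etSh×2, etsH×2, etsh×2
EeTtSsHH gametes: ETSH×2, ETsH×2, EtSH×2, EtsH×2, eTSH×2, eTsH×2, etSH×2, etsH×2
EettSsHh×EeTtSsHH grid (16·16=256): EETtSSHH=4 EETtSSHh=4 EETtSsHH=8 EETtSsHh=8 EETtssHH=4 EETtssHh=4 EEttSSHH=4 EEttSSHh=4 EEttSsHH=8 EEttSsHh=8 EEttssHH=4 EEttssHh=4 EeTtSSHH=8 EeTtSSHh=8 EeTtSsHH=16 EeTtSsHh=16 EeTtssHH=8 EeTtssHh=8 EettSSHH=8 EettSSHh=8 EettSsHH=16 EettSsHh=16 EettssHH=8 EettssHh=8 eeTtSSHH=4 eeTtSSHh=4 eeTtSsHH=8 eeTtSsHh=8 eeTtssHH=4 eeTtssHh=4 eettSSHH=4 eettSSHh=4 eettSsHH=8 eettSsHh=8 eettssHH=4 eettssHh=4
eeTtSsHh hits 8/256; gcd=8; 8÷8/256÷8 = 1/32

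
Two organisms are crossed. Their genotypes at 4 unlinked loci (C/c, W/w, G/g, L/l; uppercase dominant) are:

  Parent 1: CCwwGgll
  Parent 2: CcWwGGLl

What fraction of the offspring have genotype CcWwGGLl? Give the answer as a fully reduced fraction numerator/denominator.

P(CcWwGGLl) = 1/16

CCwwGgll gametes: CwGl×8, Cwgl×8
CcWwGGLl gametes: CWGL×2, CWGl×2, CwGL×2, CwGl×2, cWGL×2, cWGl×2, cwGL×2, cwGl×2
CCwwGgll×CcWwGGLl grid (16·16=256): CCWwGGLl=16 CCWwGGll=16 CCWwGgLl=16 CCWwGgll=16 CCwwGGLl=16 CCwwGGll=16 CCwwGgLl=16 CCwwGgll=16 CcWwGGLl=16 CcWwGGll=16 CcWwGgLl=16 CcWwGgll=16 CcwwGGLl=16 CcwwGGll=16 CcwwGgLl=16 CcwwGgll=16
CcWwGGLl hits 16/256; gcd=16; 16÷16/256÷16 = 1/16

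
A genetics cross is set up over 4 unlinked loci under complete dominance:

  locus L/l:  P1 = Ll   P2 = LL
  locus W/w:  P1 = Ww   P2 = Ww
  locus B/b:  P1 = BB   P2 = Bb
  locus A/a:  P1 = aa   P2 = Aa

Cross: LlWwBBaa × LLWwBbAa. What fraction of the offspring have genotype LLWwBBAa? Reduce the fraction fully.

P(LLWwBBAa) = 1/16

LlWwBBaa gametes: LWBa×4, LwBa×4, lWBa×4, lwBa×4
LLWwBbAa gametes: LWBA×2, LWBa×2, LWbA×2, LWba×2, LwBA×2, LwBa×2, LwbA×2, Lwba×2
LlWwBBaa×LLWwBbAa grid (16·16=256): LLWWBBAa=8 LLWWBBaa=8 LLWWBbAa=8 LLWWBbaa=8 LLWwBBAa=16 LLWwBBaa=16 LLWwBbAa=16 LLWwBbaa=16 LLwwBBAa=8 LLwwBBaa=8 LLwwBbAa=8 LLwwBbaa=8 LlWWBBAa=8 LlWWBBaa=8 LlWWBbAa=8 LlWWBbaa=8 LlWwBBAa=16 LlWwBBaa=16 LlWwBbAa=16 LlWwBbaa=16 LlwwBBAa=8 LlwwBBaa=8 LlwwBbAa=8 LlwwBbaa=8
LLWwBBAa hits 16/256; gcd=16; 16÷16/256÷16 = 1/16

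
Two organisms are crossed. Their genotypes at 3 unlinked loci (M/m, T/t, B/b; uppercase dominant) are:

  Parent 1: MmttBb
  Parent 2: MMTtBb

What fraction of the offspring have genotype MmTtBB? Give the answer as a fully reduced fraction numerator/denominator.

MmttBb gametes: MtB×2, Mtb×2, mtB×2, mtb×2
MMTtBb gametes: MTB×2, MTb×2, MtB×2, Mtb×2
MmttBb×MMTtBb grid (8·8=64): MMTtBB=4 MMTtBb=8 MMTtbb=4 MMttBB=4 MMttBb=8 MMttbb=4 MmTtBB=4 MmTtBb=8 MmTtbb=4 MmttBB=4 MmttBb=8 Mmttbb=4
MmTtBB hits 4/64; gcd=4; 4÷4/64÷4 = 1/16

P(MmTtBB) = 1/16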